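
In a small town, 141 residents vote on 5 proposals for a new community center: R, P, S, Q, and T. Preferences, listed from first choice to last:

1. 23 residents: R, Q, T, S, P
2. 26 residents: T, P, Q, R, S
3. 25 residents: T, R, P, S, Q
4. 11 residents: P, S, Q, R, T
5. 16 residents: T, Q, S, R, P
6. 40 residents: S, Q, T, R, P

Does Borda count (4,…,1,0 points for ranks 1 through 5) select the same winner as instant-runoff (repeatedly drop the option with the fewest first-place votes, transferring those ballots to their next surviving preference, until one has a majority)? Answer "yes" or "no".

yes

Borda — scores: R 260, P 172, S 273, Q 311, T 394. Winner: T.
Instant-runoff — R1 R 23, P 11, S 40, Q 0, T 67 (Q out); R2 R 23, P 11, S 40, T 67 (P out); R3 R 23, S 51, T 67 (R out); R4 S 51, T 90 (T winner). Winner: T.
The two methods agree.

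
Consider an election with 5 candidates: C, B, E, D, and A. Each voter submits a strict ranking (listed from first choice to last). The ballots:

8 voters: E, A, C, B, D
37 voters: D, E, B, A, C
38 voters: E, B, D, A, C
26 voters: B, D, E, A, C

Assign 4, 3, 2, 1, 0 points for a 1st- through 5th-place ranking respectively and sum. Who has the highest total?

C: 8·2 + 37·0 + 38·0 + 26·0 = 16
B: 8·1 + 37·2 + 38·3 + 26·4 = 300
E: 8·4 + 37·3 + 38·4 + 26·2 = 347
D: 8·0 + 37·4 + 38·2 + 26·3 = 302
A: 8·3 + 37·1 + 38·1 + 26·1 = 125
E has the highest Borda score (347).

E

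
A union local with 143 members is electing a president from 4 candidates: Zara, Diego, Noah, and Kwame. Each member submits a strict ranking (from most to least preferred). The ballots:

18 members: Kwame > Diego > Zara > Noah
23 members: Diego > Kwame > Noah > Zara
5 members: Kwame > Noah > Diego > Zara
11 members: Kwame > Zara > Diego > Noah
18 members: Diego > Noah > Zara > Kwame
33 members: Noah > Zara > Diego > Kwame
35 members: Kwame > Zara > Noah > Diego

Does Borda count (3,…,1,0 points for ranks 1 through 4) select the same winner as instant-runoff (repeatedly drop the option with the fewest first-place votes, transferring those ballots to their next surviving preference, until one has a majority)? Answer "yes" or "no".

Borda — scores: Zara 194, Diego 208, Noah 203, Kwame 253. Winner: Kwame.
Instant-runoff — R1 Zara 0, Diego 41, Noah 33, Kwame 69 (Zara out); R2 Diego 41, Noah 33, Kwame 69 (Noah out); R3 Diego 74, Kwame 69 (Diego winner). Winner: Diego.
The two methods disagree.

no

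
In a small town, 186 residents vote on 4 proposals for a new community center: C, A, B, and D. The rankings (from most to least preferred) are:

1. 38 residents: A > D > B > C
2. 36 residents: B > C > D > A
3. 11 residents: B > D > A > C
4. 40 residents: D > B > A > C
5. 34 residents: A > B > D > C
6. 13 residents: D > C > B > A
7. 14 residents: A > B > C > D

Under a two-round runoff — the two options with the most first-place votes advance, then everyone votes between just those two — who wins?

D

Round 1 first-place votes: C 0, A 86, B 47, D 53.
A and D advance.
Runoff: A is preferred to D by 86 voters; D by 100.
D wins the runoff.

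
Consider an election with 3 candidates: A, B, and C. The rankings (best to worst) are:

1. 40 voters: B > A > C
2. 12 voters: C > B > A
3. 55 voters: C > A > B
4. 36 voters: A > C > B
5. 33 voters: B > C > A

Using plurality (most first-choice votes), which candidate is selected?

B

First-place votes: A 36, B 73, C 67.
B has the most first-place votes.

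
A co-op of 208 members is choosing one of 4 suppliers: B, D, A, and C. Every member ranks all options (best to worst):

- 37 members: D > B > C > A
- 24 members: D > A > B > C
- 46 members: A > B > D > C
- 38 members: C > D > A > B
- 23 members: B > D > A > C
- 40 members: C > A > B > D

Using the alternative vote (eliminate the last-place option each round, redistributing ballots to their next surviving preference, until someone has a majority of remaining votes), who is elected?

Round 1: B 23, D 61, A 46, C 78. Eliminate B.
Round 2: D 84, A 46, C 78. Eliminate A.
Round 3: D 130, C 78. D has a majority.

D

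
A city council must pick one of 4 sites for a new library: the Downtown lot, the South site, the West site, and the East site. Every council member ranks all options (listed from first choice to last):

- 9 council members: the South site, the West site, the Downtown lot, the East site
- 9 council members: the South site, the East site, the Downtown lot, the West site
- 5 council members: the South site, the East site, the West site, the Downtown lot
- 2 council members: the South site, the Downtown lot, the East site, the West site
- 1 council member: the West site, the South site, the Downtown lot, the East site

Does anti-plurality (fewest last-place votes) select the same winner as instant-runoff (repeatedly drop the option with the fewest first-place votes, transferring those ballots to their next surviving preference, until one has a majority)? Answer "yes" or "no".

Anti-plurality — last-place votes: the Downtown lot 5, the South site 0, the West site 11, the East site 10. Winner: the South site.
Instant-runoff — R1 the Downtown lot 0, the South site 25, the West site 1, the East site 0 (the South site winner). Winner: the South site.
The two methods agree.

yes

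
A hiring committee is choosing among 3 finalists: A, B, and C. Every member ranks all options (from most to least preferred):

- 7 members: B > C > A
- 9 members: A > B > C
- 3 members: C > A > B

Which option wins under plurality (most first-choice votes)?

First-place votes: A 9, B 7, C 3.
A has the most first-place votes.

A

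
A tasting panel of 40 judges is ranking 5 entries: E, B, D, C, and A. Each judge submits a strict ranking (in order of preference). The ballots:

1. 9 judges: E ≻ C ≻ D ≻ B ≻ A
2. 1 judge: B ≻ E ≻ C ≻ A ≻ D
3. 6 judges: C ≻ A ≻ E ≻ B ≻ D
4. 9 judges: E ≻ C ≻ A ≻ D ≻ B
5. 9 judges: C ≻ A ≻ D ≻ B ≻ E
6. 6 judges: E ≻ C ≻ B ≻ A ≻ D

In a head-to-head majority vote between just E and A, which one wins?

E

Voters preferring E to A: 25; preferring A to E: 15.
E wins the head-to-head.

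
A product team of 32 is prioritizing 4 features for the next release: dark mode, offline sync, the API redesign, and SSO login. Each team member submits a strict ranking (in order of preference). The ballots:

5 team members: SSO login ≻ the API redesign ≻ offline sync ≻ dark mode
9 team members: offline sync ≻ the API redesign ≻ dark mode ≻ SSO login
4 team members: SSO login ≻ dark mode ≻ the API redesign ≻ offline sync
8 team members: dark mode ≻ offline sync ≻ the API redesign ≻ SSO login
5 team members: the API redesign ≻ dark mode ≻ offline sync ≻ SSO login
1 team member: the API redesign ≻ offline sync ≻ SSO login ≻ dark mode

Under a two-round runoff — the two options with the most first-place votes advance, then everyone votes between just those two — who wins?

offline sync

Round 1 first-place votes: dark mode 8, offline sync 9, the API redesign 6, SSO login 9.
offline sync and SSO login advance.
Runoff: offline sync is preferred to SSO login by 23 voters; SSO login by 9.
offline sync wins the runoff.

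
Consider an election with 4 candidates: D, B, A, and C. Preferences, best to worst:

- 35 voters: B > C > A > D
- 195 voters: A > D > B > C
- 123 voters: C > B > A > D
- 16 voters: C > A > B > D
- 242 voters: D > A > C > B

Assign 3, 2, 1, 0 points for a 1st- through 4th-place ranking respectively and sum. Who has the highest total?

D: 35·0 + 195·2 + 123·0 + 16·0 + 242·3 = 1116
B: 35·3 + 195·1 + 123·2 + 16·1 + 242·0 = 562
A: 35·1 + 195·3 + 123·1 + 16·2 + 242·2 = 1259
C: 35·2 + 195·0 + 123·3 + 16·3 + 242·1 = 729
A has the highest Borda score (1259).

A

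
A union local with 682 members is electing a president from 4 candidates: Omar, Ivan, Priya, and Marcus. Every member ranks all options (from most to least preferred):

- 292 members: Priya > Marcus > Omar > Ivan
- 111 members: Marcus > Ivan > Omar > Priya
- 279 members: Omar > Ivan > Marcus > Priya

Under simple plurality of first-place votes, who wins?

First-place votes: Omar 279, Ivan 0, Priya 292, Marcus 111.
Priya has the most first-place votes.

Priya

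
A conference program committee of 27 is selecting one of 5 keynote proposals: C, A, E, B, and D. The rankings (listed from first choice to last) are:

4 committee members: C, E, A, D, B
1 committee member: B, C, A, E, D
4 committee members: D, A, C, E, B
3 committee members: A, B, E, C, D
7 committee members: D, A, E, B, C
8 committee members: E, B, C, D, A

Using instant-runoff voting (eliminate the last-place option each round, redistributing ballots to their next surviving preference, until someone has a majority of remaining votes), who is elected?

Round 1: C 4, A 3, E 8, B 1, D 11. Eliminate B.
Round 2: C 5, A 3, E 8, D 11. Eliminate A.
Round 3: C 5, E 11, D 11. Eliminate C.
Round 4: E 16, D 11. E has a majority.

E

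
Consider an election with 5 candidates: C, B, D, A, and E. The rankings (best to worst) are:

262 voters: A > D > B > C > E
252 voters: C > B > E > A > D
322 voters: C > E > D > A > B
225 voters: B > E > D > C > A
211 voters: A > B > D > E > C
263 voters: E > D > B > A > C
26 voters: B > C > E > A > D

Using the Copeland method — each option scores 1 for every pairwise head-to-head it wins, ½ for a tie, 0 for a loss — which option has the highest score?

C: beats A and E; loses to B and D → score 2.
B: beats C and E; loses to D and A → score 2.
D: beats C, B, and A; loses to E → score 3.
A: beats B; loses to C, D, and E → score 1.
E: beats D and A; loses to C and B → score 2.
D has the best pairwise record.

D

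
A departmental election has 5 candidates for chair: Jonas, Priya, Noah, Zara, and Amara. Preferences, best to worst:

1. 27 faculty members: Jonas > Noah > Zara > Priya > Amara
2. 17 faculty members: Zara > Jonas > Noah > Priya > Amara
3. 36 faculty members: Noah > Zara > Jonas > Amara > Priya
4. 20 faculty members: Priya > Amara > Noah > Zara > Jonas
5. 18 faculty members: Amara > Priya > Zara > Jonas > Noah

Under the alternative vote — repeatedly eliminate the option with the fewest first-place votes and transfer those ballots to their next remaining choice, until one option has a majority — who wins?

Round 1: Jonas 27, Priya 20, Noah 36, Zara 17, Amara 18. Eliminate Zara.
Round 2: Jonas 44, Priya 20, Noah 36, Amara 18. Eliminate Amara.
Round 3: Jonas 44, Priya 38, Noah 36. Eliminate Noah.
Round 4: Jonas 80, Priya 38. Jonas has a majority.

Jonas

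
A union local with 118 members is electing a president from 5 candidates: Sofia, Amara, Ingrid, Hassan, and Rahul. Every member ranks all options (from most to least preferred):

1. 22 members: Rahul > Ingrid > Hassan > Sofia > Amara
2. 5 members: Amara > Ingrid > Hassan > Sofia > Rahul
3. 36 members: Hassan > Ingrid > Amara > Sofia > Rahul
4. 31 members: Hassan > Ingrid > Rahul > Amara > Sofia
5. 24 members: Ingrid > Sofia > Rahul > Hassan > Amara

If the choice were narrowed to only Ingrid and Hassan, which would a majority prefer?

Hassan

Voters preferring Ingrid to Hassan: 51; preferring Hassan to Ingrid: 67.
Hassan wins the head-to-head.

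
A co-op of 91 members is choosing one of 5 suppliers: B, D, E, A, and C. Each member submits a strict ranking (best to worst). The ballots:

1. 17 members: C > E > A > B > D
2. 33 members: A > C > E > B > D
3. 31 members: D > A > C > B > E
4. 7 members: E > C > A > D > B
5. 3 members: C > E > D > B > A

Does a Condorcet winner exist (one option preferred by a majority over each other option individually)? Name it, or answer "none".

A vs B: 88–3 for A.
A vs D: 57–34 for A.
A vs E: 64–27 for A.
A vs C: 64–27 for A.
A beats every other option head-to-head.

A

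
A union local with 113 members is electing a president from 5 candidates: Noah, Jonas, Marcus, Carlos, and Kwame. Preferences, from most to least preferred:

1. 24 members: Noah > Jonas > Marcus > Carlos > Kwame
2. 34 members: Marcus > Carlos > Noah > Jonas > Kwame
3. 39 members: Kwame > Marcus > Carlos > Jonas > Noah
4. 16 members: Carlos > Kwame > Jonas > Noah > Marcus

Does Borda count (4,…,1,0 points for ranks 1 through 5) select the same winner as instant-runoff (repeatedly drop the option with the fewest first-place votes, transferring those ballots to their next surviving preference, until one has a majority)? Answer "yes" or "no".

Borda — scores: Noah 180, Jonas 177, Marcus 301, Carlos 268, Kwame 204. Winner: Marcus.
Instant-runoff — R1 Noah 24, Jonas 0, Marcus 34, Carlos 16, Kwame 39 (Jonas out); R2 Noah 24, Marcus 34, Carlos 16, Kwame 39 (Carlos out); R3 Noah 24, Marcus 34, Kwame 55 (Noah out); R4 Marcus 58, Kwame 55 (Marcus winner). Winner: Marcus.
The two methods agree.

yes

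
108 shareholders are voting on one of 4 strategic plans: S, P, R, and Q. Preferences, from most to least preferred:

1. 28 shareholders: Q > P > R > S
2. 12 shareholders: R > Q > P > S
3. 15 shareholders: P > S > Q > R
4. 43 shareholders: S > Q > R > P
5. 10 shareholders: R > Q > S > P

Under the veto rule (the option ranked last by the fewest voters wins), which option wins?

Last-place votes: S 40, P 53, R 15, Q 0.
Q is ranked last by the fewest voters, so Q wins.

Q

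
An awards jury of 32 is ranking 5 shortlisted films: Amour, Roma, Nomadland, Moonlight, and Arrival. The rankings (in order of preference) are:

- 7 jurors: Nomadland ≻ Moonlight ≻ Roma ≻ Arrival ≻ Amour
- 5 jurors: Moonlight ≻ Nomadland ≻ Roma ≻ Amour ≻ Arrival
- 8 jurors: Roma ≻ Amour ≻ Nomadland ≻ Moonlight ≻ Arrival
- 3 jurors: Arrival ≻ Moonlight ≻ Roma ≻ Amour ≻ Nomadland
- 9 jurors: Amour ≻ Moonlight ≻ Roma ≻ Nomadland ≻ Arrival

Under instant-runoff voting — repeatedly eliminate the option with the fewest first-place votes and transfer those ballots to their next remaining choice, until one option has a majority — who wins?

Amour

Round 1: Amour 9, Roma 8, Nomadland 7, Moonlight 5, Arrival 3. Eliminate Arrival.
Round 2: Amour 9, Roma 8, Nomadland 7, Moonlight 8. Eliminate Nomadland.
Round 3: Amour 9, Roma 8, Moonlight 15. Eliminate Roma.
Round 4: Amour 17, Moonlight 15. Amour has a majority.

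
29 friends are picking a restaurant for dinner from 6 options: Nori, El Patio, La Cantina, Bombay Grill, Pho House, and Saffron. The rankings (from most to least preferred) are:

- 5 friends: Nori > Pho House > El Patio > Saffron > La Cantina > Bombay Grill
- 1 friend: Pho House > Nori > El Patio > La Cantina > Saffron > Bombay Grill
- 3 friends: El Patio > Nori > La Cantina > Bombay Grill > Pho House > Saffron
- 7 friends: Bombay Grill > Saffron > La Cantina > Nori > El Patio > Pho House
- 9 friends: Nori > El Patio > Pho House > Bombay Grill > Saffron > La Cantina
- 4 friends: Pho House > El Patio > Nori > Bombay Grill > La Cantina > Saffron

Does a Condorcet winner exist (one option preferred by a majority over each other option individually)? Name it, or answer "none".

Nori vs El Patio: 22–7 for Nori.
Nori vs La Cantina: 22–7 for Nori.
Nori vs Bombay Grill: 22–7 for Nori.
Nori vs Pho House: 24–5 for Nori.
Nori vs Saffron: 22–7 for Nori.
Nori beats every other option head-to-head.

Nori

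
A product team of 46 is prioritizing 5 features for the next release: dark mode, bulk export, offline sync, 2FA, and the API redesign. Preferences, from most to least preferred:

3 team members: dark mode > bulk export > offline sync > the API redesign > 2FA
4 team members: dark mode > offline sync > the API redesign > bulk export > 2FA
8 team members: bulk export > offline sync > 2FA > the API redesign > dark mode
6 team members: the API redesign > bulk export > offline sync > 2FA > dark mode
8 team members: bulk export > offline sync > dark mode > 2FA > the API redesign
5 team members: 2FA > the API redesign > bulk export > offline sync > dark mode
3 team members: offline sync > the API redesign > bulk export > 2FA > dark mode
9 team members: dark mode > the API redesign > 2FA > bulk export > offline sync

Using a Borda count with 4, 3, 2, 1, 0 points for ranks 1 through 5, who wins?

dark mode: 3·4 + 4·4 + 8·0 + 6·0 + 8·2 + 5·0 + 3·0 + 9·4 = 80
bulk export: 3·3 + 4·1 + 8·4 + 6·3 + 8·4 + 5·2 + 3·2 + 9·1 = 120
offline sync: 3·2 + 4·3 + 8·3 + 6·2 + 8·3 + 5·1 + 3·4 + 9·0 = 95
2FA: 3·0 + 4·0 + 8·2 + 6·1 + 8·1 + 5·4 + 3·1 + 9·2 = 71
the API redesign: 3·1 + 4·2 + 8·1 + 6·4 + 8·0 + 5·3 + 3·3 + 9·3 = 94
bulk export has the highest Borda score (120).

bulk export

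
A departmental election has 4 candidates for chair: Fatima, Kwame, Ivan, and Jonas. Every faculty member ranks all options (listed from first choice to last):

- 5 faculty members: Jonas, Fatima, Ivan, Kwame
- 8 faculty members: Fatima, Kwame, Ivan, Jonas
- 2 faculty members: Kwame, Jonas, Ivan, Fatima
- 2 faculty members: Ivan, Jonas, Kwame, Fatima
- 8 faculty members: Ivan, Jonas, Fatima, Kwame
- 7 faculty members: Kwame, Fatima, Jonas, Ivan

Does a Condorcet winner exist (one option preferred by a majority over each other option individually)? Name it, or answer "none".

none

Checking pairwise contests:
Jonas beats Fatima 17–15.
Fatima beats Kwame 21–11.
Fatima beats Ivan 20–12.
Kwame beats Jonas 17–15.
Every option loses at least one head-to-head, so there is no Condorcet winner.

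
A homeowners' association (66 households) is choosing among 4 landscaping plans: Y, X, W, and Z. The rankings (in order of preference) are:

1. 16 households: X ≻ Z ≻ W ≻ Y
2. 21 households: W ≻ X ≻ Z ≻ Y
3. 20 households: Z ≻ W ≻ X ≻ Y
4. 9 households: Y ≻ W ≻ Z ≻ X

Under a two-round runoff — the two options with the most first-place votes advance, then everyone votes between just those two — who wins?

Round 1 first-place votes: Y 9, X 16, W 21, Z 20.
W and Z advance.
Runoff: W is preferred to Z by 30 voters; Z by 36.
Z wins the runoff.

Z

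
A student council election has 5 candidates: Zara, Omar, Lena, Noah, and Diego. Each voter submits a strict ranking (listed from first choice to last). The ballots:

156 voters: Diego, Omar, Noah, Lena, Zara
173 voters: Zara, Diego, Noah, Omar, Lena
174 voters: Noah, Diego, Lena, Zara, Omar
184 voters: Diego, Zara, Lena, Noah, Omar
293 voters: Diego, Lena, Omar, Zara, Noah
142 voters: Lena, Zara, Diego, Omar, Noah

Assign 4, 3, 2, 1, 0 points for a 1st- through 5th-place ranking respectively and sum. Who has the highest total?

Diego

Zara: 156·0 + 173·4 + 174·1 + 184·3 + 293·1 + 142·3 = 2137
Omar: 156·3 + 173·1 + 174·0 + 184·0 + 293·2 + 142·1 = 1369
Lena: 156·1 + 173·0 + 174·2 + 184·2 + 293·3 + 142·4 = 2319
Noah: 156·2 + 173·2 + 174·4 + 184·1 + 293·0 + 142·0 = 1538
Diego: 156·4 + 173·3 + 174·3 + 184·4 + 293·4 + 142·2 = 3857
Diego has the highest Borda score (3857).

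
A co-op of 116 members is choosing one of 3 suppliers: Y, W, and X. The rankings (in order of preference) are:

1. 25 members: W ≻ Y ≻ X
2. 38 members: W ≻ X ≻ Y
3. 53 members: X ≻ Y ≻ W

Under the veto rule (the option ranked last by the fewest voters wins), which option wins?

X

Last-place votes: Y 38, W 53, X 25.
X is ranked last by the fewest voters, so X wins.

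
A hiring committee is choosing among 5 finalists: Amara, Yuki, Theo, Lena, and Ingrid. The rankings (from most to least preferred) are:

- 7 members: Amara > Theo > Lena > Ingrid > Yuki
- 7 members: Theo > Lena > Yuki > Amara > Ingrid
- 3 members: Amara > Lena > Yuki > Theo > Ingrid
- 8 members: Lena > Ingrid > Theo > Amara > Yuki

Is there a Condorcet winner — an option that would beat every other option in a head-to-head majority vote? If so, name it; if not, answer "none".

Theo

Theo vs Amara: 15–10 for Theo.
Theo vs Yuki: 22–3 for Theo.
Theo vs Lena: 14–11 for Theo.
Theo vs Ingrid: 17–8 for Theo.
Theo beats every other option head-to-head.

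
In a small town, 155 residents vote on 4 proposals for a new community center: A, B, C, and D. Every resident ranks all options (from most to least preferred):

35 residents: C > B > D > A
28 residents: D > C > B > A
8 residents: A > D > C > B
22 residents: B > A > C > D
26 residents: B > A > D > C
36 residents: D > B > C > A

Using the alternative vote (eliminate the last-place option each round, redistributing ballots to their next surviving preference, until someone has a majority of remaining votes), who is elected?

Round 1: A 8, B 48, C 35, D 64. Eliminate A.
Round 2: B 48, C 35, D 72. Eliminate C.
Round 3: B 83, D 72. B has a majority.

B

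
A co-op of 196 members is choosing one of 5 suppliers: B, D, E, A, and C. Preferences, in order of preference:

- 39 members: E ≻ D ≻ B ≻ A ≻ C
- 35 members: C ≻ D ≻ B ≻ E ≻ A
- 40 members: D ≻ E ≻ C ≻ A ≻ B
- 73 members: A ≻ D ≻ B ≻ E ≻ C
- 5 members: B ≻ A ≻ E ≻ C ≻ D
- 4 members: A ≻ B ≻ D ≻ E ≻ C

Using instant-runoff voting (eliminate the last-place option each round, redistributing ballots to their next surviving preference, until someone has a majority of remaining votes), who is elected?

D

Round 1: B 5, D 40, E 39, A 77, C 35. Eliminate B.
Round 2: D 40, E 39, A 82, C 35. Eliminate C.
Round 3: D 75, E 39, A 82. Eliminate E.
Round 4: D 114, A 82. D has a majority.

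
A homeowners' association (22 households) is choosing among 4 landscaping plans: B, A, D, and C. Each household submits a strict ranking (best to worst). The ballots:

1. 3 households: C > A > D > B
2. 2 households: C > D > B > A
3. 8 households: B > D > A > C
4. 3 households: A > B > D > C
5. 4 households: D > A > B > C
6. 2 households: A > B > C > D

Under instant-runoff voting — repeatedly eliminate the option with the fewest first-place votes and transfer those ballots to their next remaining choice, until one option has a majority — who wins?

A

Round 1: B 8, A 5, D 4, C 5. Eliminate D.
Round 2: B 8, A 9, C 5. Eliminate C.
Round 3: B 10, A 12. A has a majority.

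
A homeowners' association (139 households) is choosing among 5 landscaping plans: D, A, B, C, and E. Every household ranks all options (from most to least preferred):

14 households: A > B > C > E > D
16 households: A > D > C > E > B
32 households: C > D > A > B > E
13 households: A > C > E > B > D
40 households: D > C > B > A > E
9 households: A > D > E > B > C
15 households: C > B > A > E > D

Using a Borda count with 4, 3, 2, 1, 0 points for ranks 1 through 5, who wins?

D: 14·0 + 16·3 + 32·3 + 13·0 + 40·4 + 9·3 + 15·0 = 331
A: 14·4 + 16·4 + 32·2 + 13·4 + 40·1 + 9·4 + 15·2 = 342
B: 14·3 + 16·0 + 32·1 + 13·1 + 40·2 + 9·1 + 15·3 = 221
C: 14·2 + 16·2 + 32·4 + 13·3 + 40·3 + 9·0 + 15·4 = 407
E: 14·1 + 16·1 + 32·0 + 13·2 + 40·0 + 9·2 + 15·1 = 89
C has the highest Borda score (407).

C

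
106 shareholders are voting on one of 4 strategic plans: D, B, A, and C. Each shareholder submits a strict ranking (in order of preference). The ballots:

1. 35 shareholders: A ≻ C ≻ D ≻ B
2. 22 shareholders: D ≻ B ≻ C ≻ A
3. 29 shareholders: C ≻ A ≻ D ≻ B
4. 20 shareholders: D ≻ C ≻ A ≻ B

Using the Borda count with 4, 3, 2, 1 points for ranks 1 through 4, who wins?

C

D: 35·2 + 22·4 + 29·2 + 20·4 = 296
B: 35·1 + 22·3 + 29·1 + 20·1 = 150
A: 35·4 + 22·1 + 29·3 + 20·2 = 289
C: 35·3 + 22·2 + 29·4 + 20·3 = 325
C has the highest Borda score (325).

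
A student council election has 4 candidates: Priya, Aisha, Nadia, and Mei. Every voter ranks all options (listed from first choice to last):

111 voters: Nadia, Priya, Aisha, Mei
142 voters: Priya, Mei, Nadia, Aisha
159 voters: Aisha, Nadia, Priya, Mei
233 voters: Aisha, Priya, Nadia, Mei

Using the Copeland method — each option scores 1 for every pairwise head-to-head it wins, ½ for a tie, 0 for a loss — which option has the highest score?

Aisha

Priya: beats Nadia and Mei; loses to Aisha → score 2.
Aisha: beats Priya, Nadia, and Mei → score 3.
Nadia: beats Mei; loses to Priya and Aisha → score 1.
Mei: loses to Priya, Aisha, and Nadia → score 0.
Aisha has the best pairwise record.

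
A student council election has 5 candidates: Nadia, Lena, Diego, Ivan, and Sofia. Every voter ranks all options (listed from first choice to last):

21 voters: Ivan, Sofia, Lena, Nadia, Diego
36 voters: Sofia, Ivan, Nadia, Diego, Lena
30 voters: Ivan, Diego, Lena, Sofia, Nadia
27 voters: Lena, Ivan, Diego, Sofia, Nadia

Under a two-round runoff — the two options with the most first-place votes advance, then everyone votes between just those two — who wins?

Ivan

Round 1 first-place votes: Nadia 0, Lena 27, Diego 0, Ivan 51, Sofia 36.
Ivan and Sofia advance.
Runoff: Ivan is preferred to Sofia by 78 voters; Sofia by 36.
Ivan wins the runoff.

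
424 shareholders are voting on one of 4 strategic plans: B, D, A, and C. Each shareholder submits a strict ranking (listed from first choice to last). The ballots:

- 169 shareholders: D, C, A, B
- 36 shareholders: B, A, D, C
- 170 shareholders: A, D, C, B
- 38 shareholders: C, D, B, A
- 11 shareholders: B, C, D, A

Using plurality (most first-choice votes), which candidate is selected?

First-place votes: B 47, D 169, A 170, C 38.
A has the most first-place votes.

A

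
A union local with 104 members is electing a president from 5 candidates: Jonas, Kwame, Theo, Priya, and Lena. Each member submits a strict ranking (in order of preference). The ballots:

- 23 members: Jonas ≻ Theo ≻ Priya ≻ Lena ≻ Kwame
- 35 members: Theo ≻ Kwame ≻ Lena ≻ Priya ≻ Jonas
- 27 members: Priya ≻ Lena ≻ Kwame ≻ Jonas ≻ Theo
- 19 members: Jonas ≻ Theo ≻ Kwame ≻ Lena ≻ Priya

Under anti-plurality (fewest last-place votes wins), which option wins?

Last-place votes: Jonas 35, Kwame 23, Theo 27, Priya 19, Lena 0.
Lena is ranked last by the fewest voters, so Lena wins.

Lena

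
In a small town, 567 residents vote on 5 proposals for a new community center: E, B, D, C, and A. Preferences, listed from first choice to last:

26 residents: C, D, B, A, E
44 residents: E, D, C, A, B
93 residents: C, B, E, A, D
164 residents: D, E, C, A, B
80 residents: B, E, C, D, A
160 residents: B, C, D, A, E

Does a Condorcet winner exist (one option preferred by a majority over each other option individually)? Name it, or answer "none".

none

Checking pairwise contests:
B beats E 359–208.
C beats B 327–240.
B beats D 333–234.
E beats C 288–279.
E beats A 381–186.
Every option loses at least one head-to-head, so there is no Condorcet winner.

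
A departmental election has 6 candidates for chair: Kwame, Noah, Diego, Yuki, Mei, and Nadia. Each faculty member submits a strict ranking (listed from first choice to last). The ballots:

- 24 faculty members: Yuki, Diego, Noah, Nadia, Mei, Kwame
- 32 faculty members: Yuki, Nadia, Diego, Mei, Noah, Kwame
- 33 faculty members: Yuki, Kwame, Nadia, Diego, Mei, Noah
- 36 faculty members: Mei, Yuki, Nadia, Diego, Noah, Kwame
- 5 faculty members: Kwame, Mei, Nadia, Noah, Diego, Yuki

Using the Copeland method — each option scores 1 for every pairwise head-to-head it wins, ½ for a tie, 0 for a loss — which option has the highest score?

Kwame: loses to Noah, Diego, Yuki, Mei, and Nadia → score 0.
Noah: beats Kwame; loses to Diego, Yuki, Mei, and Nadia → score 1.
Diego: beats Kwame, Noah, and Mei; loses to Yuki and Nadia → score 3.
Yuki: beats Kwame, Noah, Diego, Mei, and Nadia → score 5.
Mei: beats Kwame and Noah; loses to Diego, Yuki, and Nadia → score 2.
Nadia: beats Kwame, Noah, Diego, and Mei; loses to Yuki → score 4.
Yuki has the best pairwise record.

Yuki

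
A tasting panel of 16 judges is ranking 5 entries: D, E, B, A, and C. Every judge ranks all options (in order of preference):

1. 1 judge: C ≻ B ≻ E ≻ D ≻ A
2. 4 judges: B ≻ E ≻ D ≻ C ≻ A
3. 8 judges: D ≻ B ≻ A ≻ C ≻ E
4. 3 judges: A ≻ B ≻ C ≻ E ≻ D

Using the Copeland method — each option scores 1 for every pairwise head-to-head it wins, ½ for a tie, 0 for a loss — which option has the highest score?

D: beats A and C; ties E and B → score 3.
E: ties D; loses to B, A, and C → score 0.5.
B: beats E, A, and C; ties D → score 3.5.
A: beats E and C; loses to D and B → score 2.
C: beats E; loses to D, B, and A → score 1.
B has the best pairwise record.

B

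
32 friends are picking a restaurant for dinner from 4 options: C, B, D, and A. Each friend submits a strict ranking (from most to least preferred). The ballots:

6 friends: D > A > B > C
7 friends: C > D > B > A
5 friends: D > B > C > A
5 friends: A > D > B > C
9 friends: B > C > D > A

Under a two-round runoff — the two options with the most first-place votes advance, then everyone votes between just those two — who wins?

D

Round 1 first-place votes: C 7, B 9, D 11, A 5.
D and B advance.
Runoff: D is preferred to B by 23 voters; B by 9.
D wins the runoff.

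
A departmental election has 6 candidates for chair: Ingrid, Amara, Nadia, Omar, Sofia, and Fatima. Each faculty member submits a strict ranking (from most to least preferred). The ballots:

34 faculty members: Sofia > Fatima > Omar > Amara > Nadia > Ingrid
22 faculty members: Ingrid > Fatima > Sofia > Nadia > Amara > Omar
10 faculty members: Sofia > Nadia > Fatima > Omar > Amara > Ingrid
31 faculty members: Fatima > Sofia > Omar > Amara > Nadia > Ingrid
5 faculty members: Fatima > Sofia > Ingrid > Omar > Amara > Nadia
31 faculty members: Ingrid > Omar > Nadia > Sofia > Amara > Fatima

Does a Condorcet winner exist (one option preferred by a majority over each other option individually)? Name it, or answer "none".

Sofia

Sofia vs Ingrid: 80–53 for Sofia.
Sofia vs Amara: 133–0 for Sofia.
Sofia vs Nadia: 102–31 for Sofia.
Sofia vs Omar: 102–31 for Sofia.
Sofia vs Fatima: 75–58 for Sofia.
Sofia beats every other option head-to-head.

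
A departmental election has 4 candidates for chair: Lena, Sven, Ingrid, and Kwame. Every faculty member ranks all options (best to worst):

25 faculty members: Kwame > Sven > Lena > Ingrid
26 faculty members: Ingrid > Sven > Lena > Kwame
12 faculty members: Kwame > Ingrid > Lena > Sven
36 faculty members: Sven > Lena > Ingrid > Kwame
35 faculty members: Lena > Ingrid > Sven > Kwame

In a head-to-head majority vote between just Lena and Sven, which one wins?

Sven

Voters preferring Lena to Sven: 47; preferring Sven to Lena: 87.
Sven wins the head-to-head.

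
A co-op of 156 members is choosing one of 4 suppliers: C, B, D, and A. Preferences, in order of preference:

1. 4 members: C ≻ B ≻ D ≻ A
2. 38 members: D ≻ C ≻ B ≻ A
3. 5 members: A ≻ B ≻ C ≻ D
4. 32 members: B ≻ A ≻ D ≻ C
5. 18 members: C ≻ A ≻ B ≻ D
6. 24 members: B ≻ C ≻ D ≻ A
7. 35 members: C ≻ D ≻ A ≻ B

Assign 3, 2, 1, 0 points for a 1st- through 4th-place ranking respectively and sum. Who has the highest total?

C: 4·3 + 38·2 + 5·1 + 32·0 + 18·3 + 24·2 + 35·3 = 300
B: 4·2 + 38·1 + 5·2 + 32·3 + 18·1 + 24·3 + 35·0 = 242
D: 4·1 + 38·3 + 5·0 + 32·1 + 18·0 + 24·1 + 35·2 = 244
A: 4·0 + 38·0 + 5·3 + 32·2 + 18·2 + 24·0 + 35·1 = 150
C has the highest Borda score (300).

C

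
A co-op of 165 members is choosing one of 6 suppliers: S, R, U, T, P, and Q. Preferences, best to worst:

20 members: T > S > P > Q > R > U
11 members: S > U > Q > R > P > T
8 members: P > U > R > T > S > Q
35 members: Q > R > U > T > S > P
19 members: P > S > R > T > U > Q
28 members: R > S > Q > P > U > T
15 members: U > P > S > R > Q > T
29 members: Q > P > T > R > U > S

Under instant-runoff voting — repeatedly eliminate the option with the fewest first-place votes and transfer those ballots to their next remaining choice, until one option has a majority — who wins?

Round 1: S 11, R 28, U 15, T 20, P 27, Q 64. Eliminate S.
Round 2: R 28, U 26, T 20, P 27, Q 64. Eliminate T.
Round 3: R 28, U 26, P 47, Q 64. Eliminate U.
Round 4: R 28, P 62, Q 75. Eliminate R.
Round 5: P 62, Q 103. Q has a majority.

Q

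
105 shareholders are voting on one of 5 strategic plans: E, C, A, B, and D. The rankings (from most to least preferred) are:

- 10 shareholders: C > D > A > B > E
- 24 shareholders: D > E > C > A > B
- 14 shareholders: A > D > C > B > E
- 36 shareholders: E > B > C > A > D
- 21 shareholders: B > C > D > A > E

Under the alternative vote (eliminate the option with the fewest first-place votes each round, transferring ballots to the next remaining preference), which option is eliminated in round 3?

Round 1: E 36, C 10, A 14, B 21, D 24. Eliminate C.
Round 2: E 36, A 14, B 21, D 34. Eliminate A.
Round 3: E 36, B 21, D 48. Eliminate B.

B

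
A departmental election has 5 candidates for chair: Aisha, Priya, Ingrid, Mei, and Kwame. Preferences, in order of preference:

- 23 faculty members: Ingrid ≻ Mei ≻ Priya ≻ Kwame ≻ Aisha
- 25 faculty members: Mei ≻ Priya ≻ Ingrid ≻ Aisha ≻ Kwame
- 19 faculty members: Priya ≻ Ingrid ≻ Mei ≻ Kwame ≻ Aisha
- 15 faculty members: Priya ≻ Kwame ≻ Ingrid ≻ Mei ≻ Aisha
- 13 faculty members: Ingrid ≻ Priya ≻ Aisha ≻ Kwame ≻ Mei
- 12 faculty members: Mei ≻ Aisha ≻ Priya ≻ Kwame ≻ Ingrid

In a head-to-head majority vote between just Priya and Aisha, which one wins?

Voters preferring Priya to Aisha: 95; preferring Aisha to Priya: 12.
Priya wins the head-to-head.

Priya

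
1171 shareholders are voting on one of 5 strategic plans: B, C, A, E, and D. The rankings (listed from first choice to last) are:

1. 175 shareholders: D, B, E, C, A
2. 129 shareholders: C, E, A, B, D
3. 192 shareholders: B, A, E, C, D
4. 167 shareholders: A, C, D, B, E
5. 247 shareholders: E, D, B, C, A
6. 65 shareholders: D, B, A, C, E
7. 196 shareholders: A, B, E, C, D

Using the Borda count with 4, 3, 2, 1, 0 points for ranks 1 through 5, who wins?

B

B: 175·3 + 129·1 + 192·4 + 167·1 + 247·2 + 65·3 + 196·3 = 2866
C: 175·1 + 129·4 + 192·1 + 167·3 + 247·1 + 65·1 + 196·1 = 1892
A: 175·0 + 129·2 + 192·3 + 167·4 + 247·0 + 65·2 + 196·4 = 2416
E: 175·2 + 129·3 + 192·2 + 167·0 + 247·4 + 65·0 + 196·2 = 2501
D: 175·4 + 129·0 + 192·0 + 167·2 + 247·3 + 65·4 + 196·0 = 2035
B has the highest Borda score (2866).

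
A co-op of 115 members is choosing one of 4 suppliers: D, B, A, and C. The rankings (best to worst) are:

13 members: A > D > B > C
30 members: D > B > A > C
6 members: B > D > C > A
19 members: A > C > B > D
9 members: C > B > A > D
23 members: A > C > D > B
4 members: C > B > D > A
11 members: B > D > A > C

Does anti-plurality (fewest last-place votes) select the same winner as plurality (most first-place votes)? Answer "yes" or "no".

Anti-plurality — last-place votes: D 28, B 23, A 10, C 54. Winner: A.
Plurality — first-place votes: D 30, B 17, A 55, C 13. Winner: A.
The two methods agree.

yes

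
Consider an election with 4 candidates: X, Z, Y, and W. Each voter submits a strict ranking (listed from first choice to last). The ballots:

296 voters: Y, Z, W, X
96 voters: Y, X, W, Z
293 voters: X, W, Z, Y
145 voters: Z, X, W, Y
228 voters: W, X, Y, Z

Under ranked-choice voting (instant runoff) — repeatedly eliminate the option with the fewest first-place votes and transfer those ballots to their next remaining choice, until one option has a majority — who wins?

X

Round 1: X 293, Z 145, Y 392, W 228. Eliminate Z.
Round 2: X 438, Y 392, W 228. Eliminate W.
Round 3: X 666, Y 392. X has a majority.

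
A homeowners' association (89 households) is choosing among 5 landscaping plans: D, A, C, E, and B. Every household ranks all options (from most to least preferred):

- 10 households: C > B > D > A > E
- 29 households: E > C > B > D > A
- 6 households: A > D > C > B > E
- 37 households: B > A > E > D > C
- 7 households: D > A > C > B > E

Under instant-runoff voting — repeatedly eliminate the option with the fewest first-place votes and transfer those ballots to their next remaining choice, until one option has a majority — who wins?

Round 1: D 7, A 6, C 10, E 29, B 37. Eliminate A.
Round 2: D 13, C 10, E 29, B 37. Eliminate C.
Round 3: D 13, E 29, B 47. B has a majority.

B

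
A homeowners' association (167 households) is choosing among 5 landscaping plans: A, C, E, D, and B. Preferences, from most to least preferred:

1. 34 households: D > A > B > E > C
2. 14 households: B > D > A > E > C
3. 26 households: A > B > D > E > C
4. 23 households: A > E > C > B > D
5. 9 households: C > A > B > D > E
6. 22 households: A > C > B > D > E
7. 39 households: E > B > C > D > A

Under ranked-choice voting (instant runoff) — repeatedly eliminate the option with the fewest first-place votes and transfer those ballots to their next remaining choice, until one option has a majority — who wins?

Round 1: A 71, C 9, E 39, D 34, B 14. Eliminate C.
Round 2: A 80, E 39, D 34, B 14. Eliminate B.
Round 3: A 80, E 39, D 48. Eliminate E.
Round 4: A 80, D 87. D has a majority.

D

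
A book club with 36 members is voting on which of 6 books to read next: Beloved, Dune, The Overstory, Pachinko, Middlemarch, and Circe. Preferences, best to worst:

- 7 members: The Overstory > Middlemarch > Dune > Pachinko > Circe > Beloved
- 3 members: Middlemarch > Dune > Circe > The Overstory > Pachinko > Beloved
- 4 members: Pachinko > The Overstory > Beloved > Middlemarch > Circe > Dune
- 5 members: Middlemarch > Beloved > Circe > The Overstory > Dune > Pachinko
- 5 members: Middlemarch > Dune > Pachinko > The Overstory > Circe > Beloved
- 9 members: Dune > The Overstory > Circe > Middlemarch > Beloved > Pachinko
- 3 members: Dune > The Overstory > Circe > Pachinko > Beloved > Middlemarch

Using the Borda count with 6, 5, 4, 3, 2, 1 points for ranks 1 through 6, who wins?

Beloved: 7·1 + 3·1 + 4·4 + 5·5 + 5·1 + 9·2 + 3·2 = 80
Dune: 7·4 + 3·5 + 4·1 + 5·2 + 5·5 + 9·6 + 3·6 = 154
The Overstory: 7·6 + 3·3 + 4·5 + 5·3 + 5·3 + 9·5 + 3·5 = 161
Pachinko: 7·3 + 3·2 + 4·6 + 5·1 + 5·4 + 9·1 + 3·3 = 94
Middlemarch: 7·5 + 3·6 + 4·3 + 5·6 + 5·6 + 9·3 + 3·1 = 155
Circe: 7·2 + 3·4 + 4·2 + 5·4 + 5·2 + 9·4 + 3·4 = 112
The Overstory has the highest Borda score (161).

The Overstory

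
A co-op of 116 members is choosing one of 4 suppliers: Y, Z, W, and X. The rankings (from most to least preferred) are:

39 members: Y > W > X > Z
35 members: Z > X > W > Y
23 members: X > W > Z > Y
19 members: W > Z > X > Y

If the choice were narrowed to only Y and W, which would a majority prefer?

Voters preferring Y to W: 39; preferring W to Y: 77.
W wins the head-to-head.

W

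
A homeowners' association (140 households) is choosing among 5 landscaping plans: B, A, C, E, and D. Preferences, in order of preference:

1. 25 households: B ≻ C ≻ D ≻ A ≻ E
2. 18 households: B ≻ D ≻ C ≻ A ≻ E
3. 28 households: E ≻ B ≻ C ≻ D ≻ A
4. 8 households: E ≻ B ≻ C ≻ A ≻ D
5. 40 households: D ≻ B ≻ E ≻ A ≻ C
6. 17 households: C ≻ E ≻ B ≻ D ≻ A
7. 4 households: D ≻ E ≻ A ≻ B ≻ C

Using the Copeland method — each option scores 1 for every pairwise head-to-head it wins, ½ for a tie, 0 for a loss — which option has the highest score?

B

B: beats A, C, E, and D → score 4.
A: loses to B, C, E, and D → score 0.
C: beats A and D; loses to B and E → score 2.
E: beats A and C; loses to B and D → score 2.
D: beats A and E; loses to B and C → score 2.
B has the best pairwise record.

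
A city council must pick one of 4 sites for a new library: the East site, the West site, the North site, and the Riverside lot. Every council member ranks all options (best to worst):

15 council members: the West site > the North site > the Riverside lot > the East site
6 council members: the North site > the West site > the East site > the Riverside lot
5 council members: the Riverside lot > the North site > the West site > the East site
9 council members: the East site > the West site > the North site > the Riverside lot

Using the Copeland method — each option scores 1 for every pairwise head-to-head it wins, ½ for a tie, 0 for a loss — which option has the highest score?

the East site: loses to the West site, the North site, and the Riverside lot → score 0.
the West site: beats the East site, the North site, and the Riverside lot → score 3.
the North site: beats the East site and the Riverside lot; loses to the West site → score 2.
the Riverside lot: beats the East site; loses to the West site and the North site → score 1.
the West site has the best pairwise record.

the West site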